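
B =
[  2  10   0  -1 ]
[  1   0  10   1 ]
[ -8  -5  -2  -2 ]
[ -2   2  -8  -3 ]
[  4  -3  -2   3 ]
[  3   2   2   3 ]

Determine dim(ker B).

Row reduce to echelon form.
R2 ← R2 − (1/2)·R1: [0, -5, 10, 3/2]
R3 ← R3 + (4)·R1: [0, 35, -2, -6]
R4 ← R4 + R1: [0, 12, -8, -4]
R5 ← R5 − (2)·R1: [0, -23, -2, 5]
R6 ← R6 − (3/2)·R1: [0, -13, 2, 9/2]
R3 ← R3 + (7)·R2: [0, 0, 68, 9/2]
R4 ← R4 + (12/5)·R2: [0, 0, 16, -2/5]
R5 ← R5 − (23/5)·R2: [0, 0, -48, -19/10]
R6 ← R6 − (13/5)·R2: [0, 0, -24, 3/5]
R4 ← R4 − (4/17)·R3: [0, 0, 0, -124/85]
R5 ← R5 + (12/17)·R3: [0, 0, 0, 217/170]
R6 ← R6 + (6/17)·R3: [0, 0, 0, 186/85]
R5 ← R5 + (7/8)·R4: [0, 0, 0, 0]
R6 ← R6 + (3/2)·R4: [0, 0, 0, 0]
4 nonzero rows, so rank(B) = 4.
B has 4 columns; by rank–nullity, nullity = 4 − 4 = 0.

0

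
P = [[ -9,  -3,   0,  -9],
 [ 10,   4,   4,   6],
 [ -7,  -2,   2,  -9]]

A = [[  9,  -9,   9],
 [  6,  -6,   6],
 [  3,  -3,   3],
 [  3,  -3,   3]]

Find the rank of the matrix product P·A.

1

First compute PA:
[[-126, 126, -126],
 [144, -144, 144],
 [-96,  96, -96]]
Now row reduce the product.
R2 ← R2 + (8/7)·R1: [0, 0, 0]
R3 ← R3 − (16/21)·R1: [0, 0, 0]
1 nonzero row, so rank(PA) = 1.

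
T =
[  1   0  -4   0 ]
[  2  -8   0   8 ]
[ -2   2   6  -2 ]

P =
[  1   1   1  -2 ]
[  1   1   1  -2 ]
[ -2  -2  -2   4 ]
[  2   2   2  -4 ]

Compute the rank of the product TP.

1

First compute TP:
[[  9,   9,   9, -18],
 [ 10,  10,  10, -20],
 [-16, -16, -16,  32]]
Now row reduce the product.
R2 ← R2 − (10/9)·R1: [0, 0, 0, 0]
R3 ← R3 + (16/9)·R1: [0, 0, 0, 0]
1 nonzero row, so rank(TP) = 1.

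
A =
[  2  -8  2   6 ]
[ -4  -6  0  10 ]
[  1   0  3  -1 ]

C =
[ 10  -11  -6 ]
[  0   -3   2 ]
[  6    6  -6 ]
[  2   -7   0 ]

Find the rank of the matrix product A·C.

3

First compute AC:
[[ 44, -28, -40],
 [-20,  -8,  12],
 [ 26,  14, -24]]
Now row reduce the product.
R2 ← R2 + (5/11)·R1: [0, -228/11, -68/11]
R3 ← R3 − (13/22)·R1: [0, 336/11, -4/11]
R3 ← R3 + (28/19)·R2: [0, 0, -180/19]
3 nonzero rows, so rank(AC) = 3.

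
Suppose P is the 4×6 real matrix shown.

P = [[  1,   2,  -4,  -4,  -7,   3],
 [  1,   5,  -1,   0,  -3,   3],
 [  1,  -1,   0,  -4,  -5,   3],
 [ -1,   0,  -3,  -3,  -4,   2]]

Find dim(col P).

4

Row reduce to echelon form.
R2 ← R2 − R1: [0, 3, 3, 4, 4, 0]
R3 ← R3 − R1: [0, -3, 4, 0, 2, 0]
R4 ← R4 + R1: [0, 2, -7, -7, -11, 5]
R3 ← R3 + R2: [0, 0, 7, 4, 6, 0]
R4 ← R4 − (2/3)·R2: [0, 0, -9, -29/3, -41/3, 5]
R4 ← R4 + (9/7)·R3: [0, 0, 0, -95/21, -125/21, 5]
Echelon form has 4 nonzero rows, so rank(P) = 4.
The column space has dimension equal to the rank: 4.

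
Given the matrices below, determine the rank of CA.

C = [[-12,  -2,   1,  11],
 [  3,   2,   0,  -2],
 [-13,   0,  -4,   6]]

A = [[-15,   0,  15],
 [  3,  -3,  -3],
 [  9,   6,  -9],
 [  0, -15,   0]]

First compute CA:
[[183, -153, -183],
 [-39,  24,  39],
 [159, -114, -159]]
Now row reduce the product.
R2 ← R2 + (13/61)·R1: [0, -525/61, 0]
R3 ← R3 − (53/61)·R1: [0, 1155/61, 0]
R3 ← R3 + (11/5)·R2: [0, 0, 0]
2 nonzero rows, so rank(CA) = 2.

2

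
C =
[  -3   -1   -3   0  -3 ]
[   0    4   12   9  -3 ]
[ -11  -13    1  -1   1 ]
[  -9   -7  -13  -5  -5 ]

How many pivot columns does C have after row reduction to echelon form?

3

Row reduce to echelon form.
R3 ← R3 − (11/3)·R1: [0, -28/3, 12, -1, 12]
R4 ← R4 − (3)·R1: [0, -4, -4, -5, 4]
R3 ← R3 + (7/3)·R2: [0, 0, 40, 20, 5]
R4 ← R4 + R2: [0, 0, 8, 4, 1]
R4 ← R4 − (1/5)·R3: [0, 0, 0, 0, 0]
Echelon form has 3 nonzero rows, so rank(C) = 3.
Each nonzero row contributes one pivot column: 3 pivot columns.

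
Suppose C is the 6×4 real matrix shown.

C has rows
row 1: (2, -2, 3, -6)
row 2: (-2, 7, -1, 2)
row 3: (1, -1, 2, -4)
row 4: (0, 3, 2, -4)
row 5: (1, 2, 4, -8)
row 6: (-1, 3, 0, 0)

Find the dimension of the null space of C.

Row reduce to echelon form.
R2 ← R2 + R1: [0, 5, 2, -4]
R3 ← R3 − (1/2)·R1: [0, 0, 1/2, -1]
R5 ← R5 − (1/2)·R1: [0, 3, 5/2, -5]
R6 ← R6 + (1/2)·R1: [0, 2, 3/2, -3]
R4 ← R4 − (3/5)·R2: [0, 0, 4/5, -8/5]
R5 ← R5 − (3/5)·R2: [0, 0, 13/10, -13/5]
R6 ← R6 − (2/5)·R2: [0, 0, 7/10, -7/5]
R4 ← R4 − (8/5)·R3: [0, 0, 0, 0]
R5 ← R5 − (13/5)·R3: [0, 0, 0, 0]
R6 ← R6 − (7/5)·R3: [0, 0, 0, 0]
3 nonzero rows, so rank(C) = 3.
C has 4 columns; by rank–nullity, nullity = 4 − 3 = 1.

1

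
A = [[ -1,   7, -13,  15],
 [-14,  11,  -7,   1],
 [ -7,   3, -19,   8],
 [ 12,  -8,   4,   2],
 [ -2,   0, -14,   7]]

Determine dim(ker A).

1

Row reduce to echelon form.
R2 ← R2 − (14)·R1: [0, -87, 175, -209]
R3 ← R3 − (7)·R1: [0, -46, 72, -97]
R4 ← R4 + (12)·R1: [0, 76, -152, 182]
R5 ← R5 − (2)·R1: [0, -14, 12, -23]
R3 ← R3 − (46/87)·R2: [0, 0, -1786/87, 1175/87]
R4 ← R4 + (76/87)·R2: [0, 0, 76/87, -50/87]
R5 ← R5 − (14/87)·R2: [0, 0, -1406/87, 925/87]
R4 ← R4 + (2/47)·R3: [0, 0, 0, 0]
R5 ← R5 − (37/47)·R3: [0, 0, 0, 0]
3 nonzero rows, so rank(A) = 3.
A has 4 columns; by rank–nullity, nullity = 4 − 3 = 1.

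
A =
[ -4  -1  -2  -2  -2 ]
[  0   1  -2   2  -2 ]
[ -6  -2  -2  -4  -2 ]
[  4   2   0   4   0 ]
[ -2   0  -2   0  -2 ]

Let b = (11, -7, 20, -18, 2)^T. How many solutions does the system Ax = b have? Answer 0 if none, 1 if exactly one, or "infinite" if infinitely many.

Row reduce the augmented matrix [A | b].
R3 ← R3 − (3/2)·R1: [0, -1/2, 1, -1, 1, 7/2]
R4 ← R4 + R1: [0, 1, -2, 2, -2, -7]
R5 ← R5 − (1/2)·R1: [0, 1/2, -1, 1, -1, -7/2]
R3 ← R3 + (1/2)·R2: [0, 0, 0, 0, 0, 0]
R4 ← R4 − R2: [0, 0, 0, 0, 0, 0]
R5 ← R5 − (1/2)·R2: [0, 0, 0, 0, 0, 0]
The echelon form has 2 nonzero rows, and every pivot lies in the first 5 columns, so rank(A) = rank([A|b]) = 2.
The system is consistent.
rank = 2 < 5 unknowns, so there are infinitely many solutions.

infinite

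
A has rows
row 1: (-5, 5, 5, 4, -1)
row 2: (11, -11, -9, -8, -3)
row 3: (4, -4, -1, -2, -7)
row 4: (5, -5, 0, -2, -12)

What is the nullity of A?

3

Row reduce to echelon form.
R2 ← R2 + (11/5)·R1: [0, 0, 2, 4/5, -26/5]
R3 ← R3 + (4/5)·R1: [0, 0, 3, 6/5, -39/5]
R4 ← R4 + R1: [0, 0, 5, 2, -13]
R3 ← R3 − (3/2)·R2: [0, 0, 0, 0, 0]
R4 ← R4 − (5/2)·R2: [0, 0, 0, 0, 0]
2 nonzero rows, so rank(A) = 2.
A has 5 columns; by rank–nullity, nullity = 5 − 2 = 3.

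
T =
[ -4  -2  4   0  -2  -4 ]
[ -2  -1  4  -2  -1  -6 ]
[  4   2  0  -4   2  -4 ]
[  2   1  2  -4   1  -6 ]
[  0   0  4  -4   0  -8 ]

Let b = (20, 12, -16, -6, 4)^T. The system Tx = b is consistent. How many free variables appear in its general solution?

4

Row reduce the augmented matrix [T | b].
R2 ← R2 − (1/2)·R1: [0, 0, 2, -2, 0, -4, 2]
R3 ← R3 + R1: [0, 0, 4, -4, 0, -8, 4]
R4 ← R4 + (1/2)·R1: [0, 0, 4, -4, 0, -8, 4]
R3 ← R3 − (2)·R2: [0, 0, 0, 0, 0, 0, 0]
R4 ← R4 − (2)·R2: [0, 0, 0, 0, 0, 0, 0]
R5 ← R5 − (2)·R2: [0, 0, 0, 0, 0, 0, 0]
The echelon form has 2 nonzero rows, and every pivot lies in the first 6 columns, so rank(T) = rank([T|b]) = 2.
The system is consistent.
Free variables = (unknowns) − (rank) = 6 − 2 = 4.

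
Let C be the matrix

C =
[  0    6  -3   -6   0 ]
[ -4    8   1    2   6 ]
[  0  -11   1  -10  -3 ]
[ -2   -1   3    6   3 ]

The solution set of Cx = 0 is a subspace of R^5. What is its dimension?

Row reduce to echelon form.
Swap R1 ↔ R2
R4 ← R4 − (1/2)·R1: [0, -5, 5/2, 5, 0]
R3 ← R3 + (11/6)·R2: [0, 0, -9/2, -21, -3]
R4 ← R4 + (5/6)·R2: [0, 0, 0, 0, 0]
3 nonzero rows, so rank(C) = 3.
C has 5 columns; by rank–nullity, nullity = 5 − 3 = 2.

2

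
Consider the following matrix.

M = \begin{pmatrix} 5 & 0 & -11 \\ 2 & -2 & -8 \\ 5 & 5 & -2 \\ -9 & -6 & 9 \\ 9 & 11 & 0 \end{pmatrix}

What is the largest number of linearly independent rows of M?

Row reduce to echelon form.
R2 ← R2 − (2/5)·R1: [0, -2, -18/5]
R3 ← R3 − R1: [0, 5, 9]
R4 ← R4 + (9/5)·R1: [0, -6, -54/5]
R5 ← R5 − (9/5)·R1: [0, 11, 99/5]
R3 ← R3 + (5/2)·R2: [0, 0, 0]
R4 ← R4 − (3)·R2: [0, 0, 0]
R5 ← R5 + (11/2)·R2: [0, 0, 0]
Echelon form has 2 nonzero rows, so rank(M) = 2.
The rank gives the maximum number of linearly independent rows: 2.

2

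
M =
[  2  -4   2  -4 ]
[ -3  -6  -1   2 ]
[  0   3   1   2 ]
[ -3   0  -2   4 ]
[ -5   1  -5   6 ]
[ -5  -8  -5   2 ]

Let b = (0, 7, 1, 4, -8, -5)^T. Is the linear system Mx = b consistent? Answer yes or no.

no

Row reduce the augmented matrix [M | b].
R2 ← R2 + (3/2)·R1: [0, -12, 2, -4, 7]
R4 ← R4 + (3/2)·R1: [0, -6, 1, -2, 4]
R5 ← R5 + (5/2)·R1: [0, -9, 0, -4, -8]
R6 ← R6 + (5/2)·R1: [0, -18, 0, -8, -5]
R3 ← R3 + (1/4)·R2: [0, 0, 3/2, 1, 11/4]
R4 ← R4 − (1/2)·R2: [0, 0, 0, 0, 1/2]
R5 ← R5 − (3/4)·R2: [0, 0, -3/2, -1, -53/4]
R6 ← R6 − (3/2)·R2: [0, 0, -3, -2, -31/2]
R5 ← R5 + R3: [0, 0, 0, 0, -21/2]
R6 ← R6 + (2)·R3: [0, 0, 0, 0, -10]
R5 ← R5 + (21)·R4: [0, 0, 0, 0, 0]
R6 ← R6 + (20)·R4: [0, 0, 0, 0, 0]
The echelon form has 4 nonzero rows; the last pivot sits in the augmented column, so rank(M) = 3 but rank([M|b]) = 4.
Since the ranks differ, the system is inconsistent.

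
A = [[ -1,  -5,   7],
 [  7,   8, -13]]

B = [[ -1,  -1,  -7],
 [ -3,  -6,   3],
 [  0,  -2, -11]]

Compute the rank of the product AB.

First compute AB:
[[ 16,  17, -85],
 [-31, -29, 118]]
Now row reduce the product.
R2 ← R2 + (31/16)·R1: [0, 63/16, -747/16]
2 nonzero rows, so rank(AB) = 2.

2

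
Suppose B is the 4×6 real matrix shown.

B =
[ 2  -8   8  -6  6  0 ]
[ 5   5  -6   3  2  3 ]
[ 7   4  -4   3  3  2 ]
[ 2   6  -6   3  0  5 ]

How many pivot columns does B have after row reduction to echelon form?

4

Row reduce to echelon form.
R2 ← R2 − (5/2)·R1: [0, 25, -26, 18, -13, 3]
R3 ← R3 − (7/2)·R1: [0, 32, -32, 24, -18, 2]
R4 ← R4 − R1: [0, 14, -14, 9, -6, 5]
R3 ← R3 − (32/25)·R2: [0, 0, 32/25, 24/25, -34/25, -46/25]
R4 ← R4 − (14/25)·R2: [0, 0, 14/25, -27/25, 32/25, 83/25]
R4 ← R4 − (7/16)·R3: [0, 0, 0, -3/2, 15/8, 33/8]
Echelon form has 4 nonzero rows, so rank(B) = 4.
Each nonzero row contributes one pivot column: 4 pivot columns.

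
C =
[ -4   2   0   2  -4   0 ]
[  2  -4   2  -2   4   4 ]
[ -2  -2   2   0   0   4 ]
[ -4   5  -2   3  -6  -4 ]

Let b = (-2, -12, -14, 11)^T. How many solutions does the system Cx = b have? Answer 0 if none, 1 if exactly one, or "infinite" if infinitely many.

infinite

Row reduce the augmented matrix [C | b].
R2 ← R2 + (1/2)·R1: [0, -3, 2, -1, 2, 4, -13]
R3 ← R3 − (1/2)·R1: [0, -3, 2, -1, 2, 4, -13]
R4 ← R4 − R1: [0, 3, -2, 1, -2, -4, 13]
R3 ← R3 − R2: [0, 0, 0, 0, 0, 0, 0]
R4 ← R4 + R2: [0, 0, 0, 0, 0, 0, 0]
The echelon form has 2 nonzero rows, and every pivot lies in the first 6 columns, so rank(C) = rank([C|b]) = 2.
The system is consistent.
rank = 2 < 6 unknowns, so there are infinitely many solutions.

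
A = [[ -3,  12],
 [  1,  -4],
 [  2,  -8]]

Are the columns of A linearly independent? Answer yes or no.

Row reduce A to echelon form.
R2 ← R2 + (1/3)·R1: [0, 0]
R3 ← R3 + (2/3)·R1: [0, 0]
1 pivot among 2 columns.
Only 1 < 2 pivot columns, so the columns are linearly dependent.

no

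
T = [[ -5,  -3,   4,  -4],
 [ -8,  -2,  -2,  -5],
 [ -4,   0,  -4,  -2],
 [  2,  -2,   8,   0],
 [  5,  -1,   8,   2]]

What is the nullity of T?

2

Row reduce to echelon form.
R2 ← R2 − (8/5)·R1: [0, 14/5, -42/5, 7/5]
R3 ← R3 − (4/5)·R1: [0, 12/5, -36/5, 6/5]
R4 ← R4 + (2/5)·R1: [0, -16/5, 48/5, -8/5]
R5 ← R5 + R1: [0, -4, 12, -2]
R3 ← R3 − (6/7)·R2: [0, 0, 0, 0]
R4 ← R4 + (8/7)·R2: [0, 0, 0, 0]
R5 ← R5 + (10/7)·R2: [0, 0, 0, 0]
2 nonzero rows, so rank(T) = 2.
T has 4 columns; by rank–nullity, nullity = 4 − 2 = 2.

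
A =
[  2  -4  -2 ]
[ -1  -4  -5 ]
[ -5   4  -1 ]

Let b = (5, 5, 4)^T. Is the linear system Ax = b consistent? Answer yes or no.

Row reduce the augmented matrix [A | b].
R2 ← R2 + (1/2)·R1: [0, -6, -6, 15/2]
R3 ← R3 + (5/2)·R1: [0, -6, -6, 33/2]
R3 ← R3 − R2: [0, 0, 0, 9]
The echelon form has 3 nonzero rows; the last pivot sits in the augmented column, so rank(A) = 2 but rank([A|b]) = 3.
Since the ranks differ, the system is inconsistent.

no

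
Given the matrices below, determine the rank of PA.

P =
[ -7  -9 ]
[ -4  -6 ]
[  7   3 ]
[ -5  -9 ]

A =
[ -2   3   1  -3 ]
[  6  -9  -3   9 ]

First compute PA:
[[-40,  60,  20, -60],
 [-28,  42,  14, -42],
 [  4,  -6,  -2,   6],
 [-44,  66,  22, -66]]
Now row reduce the product.
R2 ← R2 − (7/10)·R1: [0, 0, 0, 0]
R3 ← R3 + (1/10)·R1: [0, 0, 0, 0]
R4 ← R4 − (11/10)·R1: [0, 0, 0, 0]
1 nonzero row, so rank(PA) = 1.

1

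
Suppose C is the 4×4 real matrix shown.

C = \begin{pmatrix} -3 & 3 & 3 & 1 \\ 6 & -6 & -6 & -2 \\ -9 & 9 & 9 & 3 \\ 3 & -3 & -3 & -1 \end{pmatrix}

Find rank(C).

1

Row reduce to echelon form.
R2 ← R2 + (2)·R1: [0, 0, 0, 0]
R3 ← R3 − (3)·R1: [0, 0, 0, 0]
R4 ← R4 + R1: [0, 0, 0, 0]
Echelon form has 1 nonzero row, so rank(C) = 1.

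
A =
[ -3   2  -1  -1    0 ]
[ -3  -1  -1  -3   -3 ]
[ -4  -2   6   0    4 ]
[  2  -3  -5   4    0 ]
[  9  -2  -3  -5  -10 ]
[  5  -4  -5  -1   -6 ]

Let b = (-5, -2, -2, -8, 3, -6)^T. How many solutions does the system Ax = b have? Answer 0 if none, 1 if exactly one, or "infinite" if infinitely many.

0

Row reduce the augmented matrix [A | b].
R2 ← R2 − R1: [0, -3, 0, -2, -3, 3]
R3 ← R3 − (4/3)·R1: [0, -14/3, 22/3, 4/3, 4, 14/3]
R4 ← R4 + (2/3)·R1: [0, -5/3, -17/3, 10/3, 0, -34/3]
R5 ← R5 + (3)·R1: [0, 4, -6, -8, -10, -12]
R6 ← R6 + (5/3)·R1: [0, -2/3, -20/3, -8/3, -6, -43/3]
R3 ← R3 − (14/9)·R2: [0, 0, 22/3, 40/9, 26/3, 0]
R4 ← R4 − (5/9)·R2: [0, 0, -17/3, 40/9, 5/3, -13]
R5 ← R5 + (4/3)·R2: [0, 0, -6, -32/3, -14, -8]
R6 ← R6 − (2/9)·R2: [0, 0, -20/3, -20/9, -16/3, -15]
R4 ← R4 + (17/22)·R3: [0, 0, 0, 260/33, 92/11, -13]
R5 ← R5 + (9/11)·R3: [0, 0, 0, -232/33, -76/11, -8]
R6 ← R6 + (10/11)·R3: [0, 0, 0, 20/11, 28/11, -15]
R5 ← R5 + (58/65)·R4: [0, 0, 0, 0, 36/65, -98/5]
R6 ← R6 − (3/13)·R4: [0, 0, 0, 0, 8/13, -12]
R6 ← R6 − (10/9)·R5: [0, 0, 0, 0, 0, 88/9]
The echelon form has 6 nonzero rows; the last pivot sits in the augmented column, so rank(A) = 5 but rank([A|b]) = 6.
Since the ranks differ, the system is inconsistent.
It has no solutions.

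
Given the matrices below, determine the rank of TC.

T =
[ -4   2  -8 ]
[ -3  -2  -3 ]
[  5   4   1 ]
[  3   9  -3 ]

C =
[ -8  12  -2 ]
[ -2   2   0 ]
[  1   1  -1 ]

2

First compute TC:
[[ 20, -52,  16],
 [ 25, -43,   9],
 [-47,  69, -11],
 [-45,  51,  -3]]
Now row reduce the product.
R2 ← R2 − (5/4)·R1: [0, 22, -11]
R3 ← R3 + (47/20)·R1: [0, -266/5, 133/5]
R4 ← R4 + (9/4)·R1: [0, -66, 33]
R3 ← R3 + (133/55)·R2: [0, 0, 0]
R4 ← R4 + (3)·R2: [0, 0, 0]
2 nonzero rows, so rank(TC) = 2.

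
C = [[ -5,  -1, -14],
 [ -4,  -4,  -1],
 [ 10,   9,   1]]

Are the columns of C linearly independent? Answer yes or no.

yes

Row reduce C to echelon form.
R2 ← R2 − (4/5)·R1: [0, -16/5, 51/5]
R3 ← R3 + (2)·R1: [0, 7, -27]
R3 ← R3 + (35/16)·R2: [0, 0, -75/16]
3 pivots among 3 columns.
Every column is a pivot column, so the columns are linearly independent.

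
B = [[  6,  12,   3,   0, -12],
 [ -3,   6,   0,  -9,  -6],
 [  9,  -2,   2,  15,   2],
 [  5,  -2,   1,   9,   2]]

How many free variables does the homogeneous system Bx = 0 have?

3

Row reduce to echelon form.
R2 ← R2 + (1/2)·R1: [0, 12, 3/2, -9, -12]
R3 ← R3 − (3/2)·R1: [0, -20, -5/2, 15, 20]
R4 ← R4 − (5/6)·R1: [0, -12, -3/2, 9, 12]
R3 ← R3 + (5/3)·R2: [0, 0, 0, 0, 0]
R4 ← R4 + R2: [0, 0, 0, 0, 0]
2 nonzero rows, so rank(B) = 2.
B has 5 columns; by rank–nullity, nullity = 5 − 2 = 3.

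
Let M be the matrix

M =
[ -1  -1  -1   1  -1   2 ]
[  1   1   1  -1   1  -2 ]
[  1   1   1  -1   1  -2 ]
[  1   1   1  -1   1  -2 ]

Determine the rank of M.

1

Row reduce to echelon form.
R2 ← R2 + R1: [0, 0, 0, 0, 0, 0]
R3 ← R3 + R1: [0, 0, 0, 0, 0, 0]
R4 ← R4 + R1: [0, 0, 0, 0, 0, 0]
Echelon form has 1 nonzero row, so rank(M) = 1.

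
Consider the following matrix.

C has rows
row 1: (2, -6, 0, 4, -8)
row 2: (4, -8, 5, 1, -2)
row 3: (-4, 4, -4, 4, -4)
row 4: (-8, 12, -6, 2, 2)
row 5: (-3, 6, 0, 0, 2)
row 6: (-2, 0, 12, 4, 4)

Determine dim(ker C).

Row reduce to echelon form.
R2 ← R2 − (2)·R1: [0, 4, 5, -7, 14]
R3 ← R3 + (2)·R1: [0, -8, -4, 12, -20]
R4 ← R4 + (4)·R1: [0, -12, -6, 18, -30]
R5 ← R5 + (3/2)·R1: [0, -3, 0, 6, -10]
R6 ← R6 + R1: [0, -6, 12, 8, -4]
R3 ← R3 + (2)·R2: [0, 0, 6, -2, 8]
R4 ← R4 + (3)·R2: [0, 0, 9, -3, 12]
R5 ← R5 + (3/4)·R2: [0, 0, 15/4, 3/4, 1/2]
R6 ← R6 + (3/2)·R2: [0, 0, 39/2, -5/2, 17]
R4 ← R4 − (3/2)·R3: [0, 0, 0, 0, 0]
R5 ← R5 − (5/8)·R3: [0, 0, 0, 2, -9/2]
R6 ← R6 − (13/4)·R3: [0, 0, 0, 4, -9]
Swap R4 ↔ R5
R6 ← R6 − (2)·R4: [0, 0, 0, 0, 0]
4 nonzero rows, so rank(C) = 4.
C has 5 columns; by rank–nullity, nullity = 5 − 4 = 1.

1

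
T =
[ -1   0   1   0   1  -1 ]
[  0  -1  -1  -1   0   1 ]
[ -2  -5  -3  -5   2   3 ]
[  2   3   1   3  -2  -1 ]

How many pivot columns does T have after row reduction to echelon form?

2

Row reduce to echelon form.
R3 ← R3 − (2)·R1: [0, -5, -5, -5, 0, 5]
R4 ← R4 + (2)·R1: [0, 3, 3, 3, 0, -3]
R3 ← R3 − (5)·R2: [0, 0, 0, 0, 0, 0]
R4 ← R4 + (3)·R2: [0, 0, 0, 0, 0, 0]
Echelon form has 2 nonzero rows, so rank(T) = 2.
Each nonzero row contributes one pivot column: 2 pivot columns.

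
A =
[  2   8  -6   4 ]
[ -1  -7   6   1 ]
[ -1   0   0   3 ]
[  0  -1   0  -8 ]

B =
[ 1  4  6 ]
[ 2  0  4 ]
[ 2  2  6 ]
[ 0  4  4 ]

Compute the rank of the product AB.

2

First compute AB:
[[  6,  12,  24],
 [ -3,  12,   6],
 [ -1,   8,   6],
 [ -2, -32, -36]]
Now row reduce the product.
R2 ← R2 + (1/2)·R1: [0, 18, 18]
R3 ← R3 + (1/6)·R1: [0, 10, 10]
R4 ← R4 + (1/3)·R1: [0, -28, -28]
R3 ← R3 − (5/9)·R2: [0, 0, 0]
R4 ← R4 + (14/9)·R2: [0, 0, 0]
2 nonzero rows, so rank(AB) = 2.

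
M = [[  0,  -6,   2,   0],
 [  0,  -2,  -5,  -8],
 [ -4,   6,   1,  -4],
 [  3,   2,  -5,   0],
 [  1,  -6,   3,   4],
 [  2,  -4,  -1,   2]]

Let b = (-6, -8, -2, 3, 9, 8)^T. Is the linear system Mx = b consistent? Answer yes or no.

Row reduce the augmented matrix [M | b].
Swap R1 ↔ R3
R4 ← R4 + (3/4)·R1: [0, 13/2, -17/4, -3, 3/2]
R5 ← R5 + (1/4)·R1: [0, -9/2, 13/4, 3, 17/2]
R6 ← R6 + (1/2)·R1: [0, -1, -1/2, 0, 7]
R3 ← R3 − (3)·R2: [0, 0, 17, 24, 18]
R4 ← R4 + (13/4)·R2: [0, 0, -41/2, -29, -49/2]
R5 ← R5 − (9/4)·R2: [0, 0, 29/2, 21, 53/2]
R6 ← R6 − (1/2)·R2: [0, 0, 2, 4, 11]
R4 ← R4 + (41/34)·R3: [0, 0, 0, -1/17, -95/34]
R5 ← R5 − (29/34)·R3: [0, 0, 0, 9/17, 379/34]
R6 ← R6 − (2/17)·R3: [0, 0, 0, 20/17, 151/17]
R5 ← R5 + (9)·R4: [0, 0, 0, 0, -14]
R6 ← R6 + (20)·R4: [0, 0, 0, 0, -47]
R6 ← R6 − (47/14)·R5: [0, 0, 0, 0, 0]
The echelon form has 5 nonzero rows; the last pivot sits in the augmented column, so rank(M) = 4 but rank([M|b]) = 5.
Since the ranks differ, the system is inconsistent.

no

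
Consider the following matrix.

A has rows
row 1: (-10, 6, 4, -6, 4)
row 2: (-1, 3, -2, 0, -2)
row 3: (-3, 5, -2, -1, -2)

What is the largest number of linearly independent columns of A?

2

Row reduce to echelon form.
R2 ← R2 − (1/10)·R1: [0, 12/5, -12/5, 3/5, -12/5]
R3 ← R3 − (3/10)·R1: [0, 16/5, -16/5, 4/5, -16/5]
R3 ← R3 − (4/3)·R2: [0, 0, 0, 0, 0]
Echelon form has 2 nonzero rows, so rank(A) = 2.
The rank gives the maximum number of linearly independent columns: 2.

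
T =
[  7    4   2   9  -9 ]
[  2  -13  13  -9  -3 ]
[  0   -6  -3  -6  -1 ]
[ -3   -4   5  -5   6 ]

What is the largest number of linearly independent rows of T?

4

Row reduce to echelon form.
R2 ← R2 − (2/7)·R1: [0, -99/7, 87/7, -81/7, -3/7]
R4 ← R4 + (3/7)·R1: [0, -16/7, 41/7, -8/7, 15/7]
R3 ← R3 − (14/33)·R2: [0, 0, -91/11, -12/11, -9/11]
R4 ← R4 − (16/99)·R2: [0, 0, 127/33, 8/11, 73/33]
R4 ← R4 + (127/273)·R3: [0, 0, 0, 20/91, 500/273]
Echelon form has 4 nonzero rows, so rank(T) = 4.
The rank gives the maximum number of linearly independent rows: 4.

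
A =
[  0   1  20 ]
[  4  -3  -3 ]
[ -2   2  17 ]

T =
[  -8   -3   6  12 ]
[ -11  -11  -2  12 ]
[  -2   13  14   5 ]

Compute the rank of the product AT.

3

First compute AT:
[[-51, 249, 278, 112],
 [  7, -18, -12,  -3],
 [-40, 205, 222,  85]]
Now row reduce the product.
R2 ← R2 + (7/51)·R1: [0, 275/17, 1334/51, 631/51]
R3 ← R3 − (40/51)·R1: [0, 165/17, 202/51, -145/51]
R3 ← R3 − (3/5)·R2: [0, 0, -176/15, -154/15]
3 nonzero rows, so rank(AT) = 3.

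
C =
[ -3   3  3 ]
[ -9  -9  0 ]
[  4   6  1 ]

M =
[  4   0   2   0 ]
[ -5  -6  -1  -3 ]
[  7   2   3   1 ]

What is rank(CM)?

First compute CM:
[[ -6, -12,   0,  -6],
 [  9,  54,  -9,  27],
 [ -7, -34,   5, -17]]
Now row reduce the product.
R2 ← R2 + (3/2)·R1: [0, 36, -9, 18]
R3 ← R3 − (7/6)·R1: [0, -20, 5, -10]
R3 ← R3 + (5/9)·R2: [0, 0, 0, 0]
2 nonzero rows, so rank(CM) = 2.

2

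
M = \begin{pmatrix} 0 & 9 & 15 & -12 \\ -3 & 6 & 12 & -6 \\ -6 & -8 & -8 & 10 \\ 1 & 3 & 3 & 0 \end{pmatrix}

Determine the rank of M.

3

Row reduce to echelon form.
Swap R1 ↔ R2
R3 ← R3 − (2)·R1: [0, -20, -32, 22]
R4 ← R4 + (1/3)·R1: [0, 5, 7, -2]
R3 ← R3 + (20/9)·R2: [0, 0, 4/3, -14/3]
R4 ← R4 − (5/9)·R2: [0, 0, -4/3, 14/3]
R4 ← R4 + R3: [0, 0, 0, 0]
Echelon form has 3 nonzero rows, so rank(M) = 3.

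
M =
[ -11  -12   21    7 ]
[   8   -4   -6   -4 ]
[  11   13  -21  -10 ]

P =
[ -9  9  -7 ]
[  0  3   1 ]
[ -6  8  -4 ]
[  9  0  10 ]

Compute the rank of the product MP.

2

First compute MP:
[[ 36,  33,  51],
 [-72,  12, -76],
 [-63, -30, -80]]
Now row reduce the product.
R2 ← R2 + (2)·R1: [0, 78, 26]
R3 ← R3 + (7/4)·R1: [0, 111/4, 37/4]
R3 ← R3 − (37/104)·R2: [0, 0, 0]
2 nonzero rows, so rank(MP) = 2.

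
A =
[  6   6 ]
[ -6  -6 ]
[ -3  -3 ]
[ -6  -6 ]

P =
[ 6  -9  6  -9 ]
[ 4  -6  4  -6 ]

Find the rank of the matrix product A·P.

1

First compute AP:
[[ 60, -90,  60, -90],
 [-60,  90, -60,  90],
 [-30,  45, -30,  45],
 [-60,  90, -60,  90]]
Now row reduce the product.
R2 ← R2 + R1: [0, 0, 0, 0]
R3 ← R3 + (1/2)·R1: [0, 0, 0, 0]
R4 ← R4 + R1: [0, 0, 0, 0]
1 nonzero row, so rank(AP) = 1.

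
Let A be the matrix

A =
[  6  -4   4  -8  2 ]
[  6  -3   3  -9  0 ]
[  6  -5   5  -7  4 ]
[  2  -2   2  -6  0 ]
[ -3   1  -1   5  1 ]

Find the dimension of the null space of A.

2

Row reduce to echelon form.
R2 ← R2 − R1: [0, 1, -1, -1, -2]
R3 ← R3 − R1: [0, -1, 1, 1, 2]
R4 ← R4 − (1/3)·R1: [0, -2/3, 2/3, -10/3, -2/3]
R5 ← R5 + (1/2)·R1: [0, -1, 1, 1, 2]
R3 ← R3 + R2: [0, 0, 0, 0, 0]
R4 ← R4 + (2/3)·R2: [0, 0, 0, -4, -2]
R5 ← R5 + R2: [0, 0, 0, 0, 0]
Swap R3 ↔ R4
3 nonzero rows, so rank(A) = 3.
A has 5 columns; by rank–nullity, nullity = 5 − 3 = 2.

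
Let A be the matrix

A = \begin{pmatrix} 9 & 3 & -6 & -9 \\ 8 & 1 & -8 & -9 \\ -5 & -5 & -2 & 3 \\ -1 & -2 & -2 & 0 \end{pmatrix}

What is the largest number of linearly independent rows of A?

2

Row reduce to echelon form.
R2 ← R2 − (8/9)·R1: [0, -5/3, -8/3, -1]
R3 ← R3 + (5/9)·R1: [0, -10/3, -16/3, -2]
R4 ← R4 + (1/9)·R1: [0, -5/3, -8/3, -1]
R3 ← R3 − (2)·R2: [0, 0, 0, 0]
R4 ← R4 − R2: [0, 0, 0, 0]
Echelon form has 2 nonzero rows, so rank(A) = 2.
The rank gives the maximum number of linearly independent rows: 2.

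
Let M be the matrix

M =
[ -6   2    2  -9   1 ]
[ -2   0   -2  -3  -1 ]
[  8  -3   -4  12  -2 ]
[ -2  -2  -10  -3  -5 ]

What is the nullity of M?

3

Row reduce to echelon form.
R2 ← R2 − (1/3)·R1: [0, -2/3, -8/3, 0, -4/3]
R3 ← R3 + (4/3)·R1: [0, -1/3, -4/3, 0, -2/3]
R4 ← R4 − (1/3)·R1: [0, -8/3, -32/3, 0, -16/3]
R3 ← R3 − (1/2)·R2: [0, 0, 0, 0, 0]
R4 ← R4 − (4)·R2: [0, 0, 0, 0, 0]
2 nonzero rows, so rank(M) = 2.
M has 5 columns; by rank–nullity, nullity = 5 − 2 = 3.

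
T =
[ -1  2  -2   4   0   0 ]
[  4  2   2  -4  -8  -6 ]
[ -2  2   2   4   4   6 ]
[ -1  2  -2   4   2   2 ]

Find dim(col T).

Row reduce to echelon form.
R2 ← R2 + (4)·R1: [0, 10, -6, 12, -8, -6]
R3 ← R3 − (2)·R1: [0, -2, 6, -4, 4, 6]
R4 ← R4 − R1: [0, 0, 0, 0, 2, 2]
R3 ← R3 + (1/5)·R2: [0, 0, 24/5, -8/5, 12/5, 24/5]
Echelon form has 4 nonzero rows, so rank(T) = 4.
The column space has dimension equal to the rank: 4.

4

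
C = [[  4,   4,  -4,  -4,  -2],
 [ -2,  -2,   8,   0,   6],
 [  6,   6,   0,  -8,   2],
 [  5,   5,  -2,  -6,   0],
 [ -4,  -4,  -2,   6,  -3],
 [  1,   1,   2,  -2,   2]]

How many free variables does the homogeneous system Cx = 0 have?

3

Row reduce to echelon form.
R2 ← R2 + (1/2)·R1: [0, 0, 6, -2, 5]
R3 ← R3 − (3/2)·R1: [0, 0, 6, -2, 5]
R4 ← R4 − (5/4)·R1: [0, 0, 3, -1, 5/2]
R5 ← R5 + R1: [0, 0, -6, 2, -5]
R6 ← R6 − (1/4)·R1: [0, 0, 3, -1, 5/2]
R3 ← R3 − R2: [0, 0, 0, 0, 0]
R4 ← R4 − (1/2)·R2: [0, 0, 0, 0, 0]
R5 ← R5 + R2: [0, 0, 0, 0, 0]
R6 ← R6 − (1/2)·R2: [0, 0, 0, 0, 0]
2 nonzero rows, so rank(C) = 2.
C has 5 columns; by rank–nullity, nullity = 5 − 2 = 3.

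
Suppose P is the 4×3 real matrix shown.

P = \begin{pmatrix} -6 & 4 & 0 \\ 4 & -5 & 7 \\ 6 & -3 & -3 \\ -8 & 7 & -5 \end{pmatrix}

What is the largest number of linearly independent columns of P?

2

Row reduce to echelon form.
R2 ← R2 + (2/3)·R1: [0, -7/3, 7]
R3 ← R3 + R1: [0, 1, -3]
R4 ← R4 − (4/3)·R1: [0, 5/3, -5]
R3 ← R3 + (3/7)·R2: [0, 0, 0]
R4 ← R4 + (5/7)·R2: [0, 0, 0]
Echelon form has 2 nonzero rows, so rank(P) = 2.
The rank gives the maximum number of linearly independent columns: 2.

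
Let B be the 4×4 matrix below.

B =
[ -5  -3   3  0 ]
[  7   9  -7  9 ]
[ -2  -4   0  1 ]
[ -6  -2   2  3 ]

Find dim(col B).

Row reduce to echelon form.
R2 ← R2 + (7/5)·R1: [0, 24/5, -14/5, 9]
R3 ← R3 − (2/5)·R1: [0, -14/5, -6/5, 1]
R4 ← R4 − (6/5)·R1: [0, 8/5, -8/5, 3]
R3 ← R3 + (7/12)·R2: [0, 0, -17/6, 25/4]
R4 ← R4 − (1/3)·R2: [0, 0, -2/3, 0]
R4 ← R4 − (4/17)·R3: [0, 0, 0, -25/17]
Echelon form has 4 nonzero rows, so rank(B) = 4.
The column space has dimension equal to the rank: 4.

4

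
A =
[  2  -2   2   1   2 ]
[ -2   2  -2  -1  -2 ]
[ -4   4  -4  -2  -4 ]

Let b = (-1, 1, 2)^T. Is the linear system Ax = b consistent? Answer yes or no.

yes

Row reduce the augmented matrix [A | b].
R2 ← R2 + R1: [0, 0, 0, 0, 0, 0]
R3 ← R3 + (2)·R1: [0, 0, 0, 0, 0, 0]
The echelon form has 1 nonzero rows, and every pivot lies in the first 5 columns, so rank(A) = rank([A|b]) = 1.
The system is consistent.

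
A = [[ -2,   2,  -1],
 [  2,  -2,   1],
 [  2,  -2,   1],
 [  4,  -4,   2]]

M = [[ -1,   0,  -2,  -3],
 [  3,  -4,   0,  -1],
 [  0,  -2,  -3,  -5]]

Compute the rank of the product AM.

1

First compute AM:
[[  8,  -6,   7,   9],
 [ -8,   6,  -7,  -9],
 [ -8,   6,  -7,  -9],
 [-16,  12, -14, -18]]
Now row reduce the product.
R2 ← R2 + R1: [0, 0, 0, 0]
R3 ← R3 + R1: [0, 0, 0, 0]
R4 ← R4 + (2)·R1: [0, 0, 0, 0]
1 nonzero row, so rank(AM) = 1.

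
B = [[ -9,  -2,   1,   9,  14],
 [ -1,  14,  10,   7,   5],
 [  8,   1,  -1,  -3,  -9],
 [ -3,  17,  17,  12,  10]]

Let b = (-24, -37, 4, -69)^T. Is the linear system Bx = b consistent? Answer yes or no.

yes

Row reduce the augmented matrix [B | b].
R2 ← R2 − (1/9)·R1: [0, 128/9, 89/9, 6, 31/9, -103/3]
R3 ← R3 + (8/9)·R1: [0, -7/9, -1/9, 5, 31/9, -52/3]
R4 ← R4 − (1/3)·R1: [0, 53/3, 50/3, 9, 16/3, -61]
R3 ← R3 + (7/128)·R2: [0, 0, 55/128, 341/64, 465/128, -2459/128]
R4 ← R4 − (159/128)·R2: [0, 0, 561/128, 99/64, 135/128, -2349/128]
R4 ← R4 − (51/5)·R3: [0, 0, 0, -264/5, -36, 888/5]
The echelon form has 4 nonzero rows, and every pivot lies in the first 5 columns, so rank(B) = rank([B|b]) = 4.
The system is consistent.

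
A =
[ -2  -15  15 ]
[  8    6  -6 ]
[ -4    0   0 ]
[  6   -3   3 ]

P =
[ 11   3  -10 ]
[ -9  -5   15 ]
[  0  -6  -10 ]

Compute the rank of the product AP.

First compute AP:
[[113, -21, -355],
 [ 34,  30,  70],
 [-44, -12,  40],
 [ 93,  15, -135]]
Now row reduce the product.
R2 ← R2 − (34/113)·R1: [0, 4104/113, 19980/113]
R3 ← R3 + (44/113)·R1: [0, -2280/113, -11100/113]
R4 ← R4 − (93/113)·R1: [0, 3648/113, 17760/113]
R3 ← R3 + (5/9)·R2: [0, 0, 0]
R4 ← R4 − (8/9)·R2: [0, 0, 0]
2 nonzero rows, so rank(AP) = 2.

2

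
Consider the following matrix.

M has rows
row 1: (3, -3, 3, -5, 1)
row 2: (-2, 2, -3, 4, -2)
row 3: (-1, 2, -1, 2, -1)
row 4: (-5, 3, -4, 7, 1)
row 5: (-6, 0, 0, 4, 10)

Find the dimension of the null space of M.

2

Row reduce to echelon form.
R2 ← R2 + (2/3)·R1: [0, 0, -1, 2/3, -4/3]
R3 ← R3 + (1/3)·R1: [0, 1, 0, 1/3, -2/3]
R4 ← R4 + (5/3)·R1: [0, -2, 1, -4/3, 8/3]
R5 ← R5 + (2)·R1: [0, -6, 6, -6, 12]
Swap R2 ↔ R3
R4 ← R4 + (2)·R2: [0, 0, 1, -2/3, 4/3]
R5 ← R5 + (6)·R2: [0, 0, 6, -4, 8]
R4 ← R4 + R3: [0, 0, 0, 0, 0]
R5 ← R5 + (6)·R3: [0, 0, 0, 0, 0]
3 nonzero rows, so rank(M) = 3.
M has 5 columns; by rank–nullity, nullity = 5 − 3 = 2.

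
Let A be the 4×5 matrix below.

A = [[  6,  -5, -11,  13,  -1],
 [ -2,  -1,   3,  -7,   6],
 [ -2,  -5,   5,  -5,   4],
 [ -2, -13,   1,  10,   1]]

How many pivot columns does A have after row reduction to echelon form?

Row reduce to echelon form.
R2 ← R2 + (1/3)·R1: [0, -8/3, -2/3, -8/3, 17/3]
R3 ← R3 + (1/3)·R1: [0, -20/3, 4/3, -2/3, 11/3]
R4 ← R4 + (1/3)·R1: [0, -44/3, -8/3, 43/3, 2/3]
R3 ← R3 − (5/2)·R2: [0, 0, 3, 6, -21/2]
R4 ← R4 − (11/2)·R2: [0, 0, 1, 29, -61/2]
R4 ← R4 − (1/3)·R3: [0, 0, 0, 27, -27]
Echelon form has 4 nonzero rows, so rank(A) = 4.
Each nonzero row contributes one pivot column: 4 pivot columns.

4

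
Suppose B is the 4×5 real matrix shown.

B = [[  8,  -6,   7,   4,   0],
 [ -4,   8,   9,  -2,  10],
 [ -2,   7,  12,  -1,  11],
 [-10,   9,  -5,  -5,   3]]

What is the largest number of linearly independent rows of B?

Row reduce to echelon form.
R2 ← R2 + (1/2)·R1: [0, 5, 25/2, 0, 10]
R3 ← R3 + (1/4)·R1: [0, 11/2, 55/4, 0, 11]
R4 ← R4 + (5/4)·R1: [0, 3/2, 15/4, 0, 3]
R3 ← R3 − (11/10)·R2: [0, 0, 0, 0, 0]
R4 ← R4 − (3/10)·R2: [0, 0, 0, 0, 0]
Echelon form has 2 nonzero rows, so rank(B) = 2.
The rank gives the maximum number of linearly independent rows: 2.

2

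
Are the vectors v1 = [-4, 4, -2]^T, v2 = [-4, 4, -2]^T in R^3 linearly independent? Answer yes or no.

Form the matrix with these vectors as rows and row reduce.
R2 ← R2 − R1: [0, 0, 0]
1 nonzero row, so the 2 vectors span a space of dimension 1.
Since 1 < 2, the vectors are linearly dependent.

no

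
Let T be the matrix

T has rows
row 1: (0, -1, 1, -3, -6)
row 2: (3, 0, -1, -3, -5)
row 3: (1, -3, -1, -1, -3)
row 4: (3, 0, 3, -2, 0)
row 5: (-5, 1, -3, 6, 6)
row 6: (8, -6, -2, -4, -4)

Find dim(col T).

Row reduce to echelon form.
Swap R1 ↔ R2
R3 ← R3 − (1/3)·R1: [0, -3, -2/3, 0, -4/3]
R4 ← R4 − R1: [0, 0, 4, 1, 5]
R5 ← R5 + (5/3)·R1: [0, 1, -14/3, 1, -7/3]
R6 ← R6 − (8/3)·R1: [0, -6, 2/3, 4, 28/3]
R3 ← R3 − (3)·R2: [0, 0, -11/3, 9, 50/3]
R5 ← R5 + R2: [0, 0, -11/3, -2, -25/3]
R6 ← R6 − (6)·R2: [0, 0, -16/3, 22, 136/3]
R4 ← R4 + (12/11)·R3: [0, 0, 0, 119/11, 255/11]
R5 ← R5 − R3: [0, 0, 0, -11, -25]
R6 ← R6 − (16/11)·R3: [0, 0, 0, 98/11, 232/11]
R5 ← R5 + (121/119)·R4: [0, 0, 0, 0, -10/7]
R6 ← R6 − (14/17)·R4: [0, 0, 0, 0, 2]
R6 ← R6 + (7/5)·R5: [0, 0, 0, 0, 0]
Echelon form has 5 nonzero rows, so rank(T) = 5.
The column space has dimension equal to the rank: 5.

5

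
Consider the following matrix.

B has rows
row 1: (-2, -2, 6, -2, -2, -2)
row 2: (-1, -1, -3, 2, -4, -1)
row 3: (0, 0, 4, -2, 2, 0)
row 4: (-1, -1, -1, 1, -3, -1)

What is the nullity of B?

Row reduce to echelon form.
R2 ← R2 − (1/2)·R1: [0, 0, -6, 3, -3, 0]
R4 ← R4 − (1/2)·R1: [0, 0, -4, 2, -2, 0]
R3 ← R3 + (2/3)·R2: [0, 0, 0, 0, 0, 0]
R4 ← R4 − (2/3)·R2: [0, 0, 0, 0, 0, 0]
2 nonzero rows, so rank(B) = 2.
B has 6 columns; by rank–nullity, nullity = 6 − 2 = 4.

4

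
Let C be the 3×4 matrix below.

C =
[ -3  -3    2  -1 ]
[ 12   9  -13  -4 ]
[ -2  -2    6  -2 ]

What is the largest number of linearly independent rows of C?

Row reduce to echelon form.
R2 ← R2 + (4)·R1: [0, -3, -5, -8]
R3 ← R3 − (2/3)·R1: [0, 0, 14/3, -4/3]
Echelon form has 3 nonzero rows, so rank(C) = 3.
The rank gives the maximum number of linearly independent rows: 3.

3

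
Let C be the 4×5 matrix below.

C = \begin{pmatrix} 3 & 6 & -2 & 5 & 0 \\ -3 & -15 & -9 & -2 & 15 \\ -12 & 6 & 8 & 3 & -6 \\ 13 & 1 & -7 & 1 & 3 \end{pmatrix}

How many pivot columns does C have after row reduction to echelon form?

Row reduce to echelon form.
R2 ← R2 + R1: [0, -9, -11, 3, 15]
R3 ← R3 + (4)·R1: [0, 30, 0, 23, -6]
R4 ← R4 − (13/3)·R1: [0, -25, 5/3, -62/3, 3]
R3 ← R3 + (10/3)·R2: [0, 0, -110/3, 33, 44]
R4 ← R4 − (25/9)·R2: [0, 0, 290/9, -29, -116/3]
R4 ← R4 + (29/33)·R3: [0, 0, 0, 0, 0]
Echelon form has 3 nonzero rows, so rank(C) = 3.
Each nonzero row contributes one pivot column: 3 pivot columns.

3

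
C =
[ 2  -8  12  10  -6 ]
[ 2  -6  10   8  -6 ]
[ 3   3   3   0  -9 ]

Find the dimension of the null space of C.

3

Row reduce to echelon form.
R2 ← R2 − R1: [0, 2, -2, -2, 0]
R3 ← R3 − (3/2)·R1: [0, 15, -15, -15, 0]
R3 ← R3 − (15/2)·R2: [0, 0, 0, 0, 0]
2 nonzero rows, so rank(C) = 2.
C has 5 columns; by rank–nullity, nullity = 5 − 2 = 3.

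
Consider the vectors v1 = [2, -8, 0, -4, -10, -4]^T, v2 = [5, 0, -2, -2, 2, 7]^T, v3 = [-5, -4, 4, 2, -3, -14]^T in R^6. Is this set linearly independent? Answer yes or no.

Form the matrix with these vectors as rows and row reduce.
R2 ← R2 − (5/2)·R1: [0, 20, -2, 8, 27, 17]
R3 ← R3 + (5/2)·R1: [0, -24, 4, -8, -28, -24]
R3 ← R3 + (6/5)·R2: [0, 0, 8/5, 8/5, 22/5, -18/5]
3 nonzero rows, so the 3 vectors span a space of dimension 3.
Since 3 = 3, the vectors are linearly independent.

yes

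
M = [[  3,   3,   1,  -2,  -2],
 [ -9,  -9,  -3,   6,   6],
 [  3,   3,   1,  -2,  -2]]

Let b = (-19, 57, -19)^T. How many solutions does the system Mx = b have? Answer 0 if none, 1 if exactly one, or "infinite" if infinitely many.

infinite

Row reduce the augmented matrix [M | b].
R2 ← R2 + (3)·R1: [0, 0, 0, 0, 0, 0]
R3 ← R3 − R1: [0, 0, 0, 0, 0, 0]
The echelon form has 1 nonzero rows, and every pivot lies in the first 5 columns, so rank(M) = rank([M|b]) = 1.
The system is consistent.
rank = 1 < 5 unknowns, so there are infinitely many solutions.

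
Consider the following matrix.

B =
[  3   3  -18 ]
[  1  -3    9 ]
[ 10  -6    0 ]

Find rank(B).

Row reduce to echelon form.
R2 ← R2 − (1/3)·R1: [0, -4, 15]
R3 ← R3 − (10/3)·R1: [0, -16, 60]
R3 ← R3 − (4)·R2: [0, 0, 0]
Echelon form has 2 nonzero rows, so rank(B) = 2.

2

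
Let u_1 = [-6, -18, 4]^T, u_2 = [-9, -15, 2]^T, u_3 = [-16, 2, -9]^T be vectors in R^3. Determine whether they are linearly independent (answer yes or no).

Form the matrix with these vectors as rows and row reduce.
R2 ← R2 − (3/2)·R1: [0, 12, -4]
R3 ← R3 − (8/3)·R1: [0, 50, -59/3]
R3 ← R3 − (25/6)·R2: [0, 0, -3]
3 nonzero rows, so the 3 vectors span a space of dimension 3.
Since 3 = 3, the vectors are linearly independent.

yes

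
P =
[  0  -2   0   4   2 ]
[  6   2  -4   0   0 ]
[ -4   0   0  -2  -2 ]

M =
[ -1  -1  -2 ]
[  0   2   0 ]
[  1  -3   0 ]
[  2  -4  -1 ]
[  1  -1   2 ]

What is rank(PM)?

3

First compute PM:
[[ 10, -22,   0],
 [-10,  10, -12],
 [ -2,  14,   6]]
Now row reduce the product.
R2 ← R2 + R1: [0, -12, -12]
R3 ← R3 + (1/5)·R1: [0, 48/5, 6]
R3 ← R3 + (4/5)·R2: [0, 0, -18/5]
3 nonzero rows, so rank(PM) = 3.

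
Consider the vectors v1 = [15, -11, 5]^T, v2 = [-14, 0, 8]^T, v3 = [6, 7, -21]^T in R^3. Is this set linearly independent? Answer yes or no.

yes

Form the matrix with these vectors as rows and row reduce.
R2 ← R2 + (14/15)·R1: [0, -154/15, 38/3]
R3 ← R3 − (2/5)·R1: [0, 57/5, -23]
R3 ← R3 + (171/154)·R2: [0, 0, -688/77]
3 nonzero rows, so the 3 vectors span a space of dimension 3.
Since 3 = 3, the vectors are linearly independent.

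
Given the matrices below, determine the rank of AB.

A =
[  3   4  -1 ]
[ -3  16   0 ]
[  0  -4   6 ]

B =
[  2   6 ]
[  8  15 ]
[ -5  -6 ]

First compute AB:
[[ 43,  84],
 [122, 222],
 [-62, -96]]
Now row reduce the product.
R2 ← R2 − (122/43)·R1: [0, -702/43]
R3 ← R3 + (62/43)·R1: [0, 1080/43]
R3 ← R3 + (20/13)·R2: [0, 0]
2 nonzero rows, so rank(AB) = 2.

2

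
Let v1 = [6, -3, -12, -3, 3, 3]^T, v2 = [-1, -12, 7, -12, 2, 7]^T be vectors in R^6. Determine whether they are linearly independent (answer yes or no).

Form the matrix with these vectors as rows and row reduce.
R2 ← R2 + (1/6)·R1: [0, -25/2, 5, -25/2, 5/2, 15/2]
2 nonzero rows, so the 2 vectors span a space of dimension 2.
Since 2 = 2, the vectors are linearly independent.

yes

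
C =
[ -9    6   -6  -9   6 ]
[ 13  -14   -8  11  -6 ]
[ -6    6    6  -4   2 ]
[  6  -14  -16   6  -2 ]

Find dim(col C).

Row reduce to echelon form.
R2 ← R2 + (13/9)·R1: [0, -16/3, -50/3, -2, 8/3]
R3 ← R3 − (2/3)·R1: [0, 2, 10, 2, -2]
R4 ← R4 + (2/3)·R1: [0, -10, -20, 0, 2]
R3 ← R3 + (3/8)·R2: [0, 0, 15/4, 5/4, -1]
R4 ← R4 − (15/8)·R2: [0, 0, 45/4, 15/4, -3]
R4 ← R4 − (3)·R3: [0, 0, 0, 0, 0]
Echelon form has 3 nonzero rows, so rank(C) = 3.
The column space has dimension equal to the rank: 3.

3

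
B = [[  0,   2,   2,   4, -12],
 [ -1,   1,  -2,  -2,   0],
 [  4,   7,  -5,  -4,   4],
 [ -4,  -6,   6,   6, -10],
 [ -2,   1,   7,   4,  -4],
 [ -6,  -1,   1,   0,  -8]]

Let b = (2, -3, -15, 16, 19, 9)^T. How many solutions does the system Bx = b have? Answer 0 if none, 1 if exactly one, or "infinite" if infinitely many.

infinite

Row reduce the augmented matrix [B | b].
Swap R1 ↔ R2
R3 ← R3 + (4)·R1: [0, 11, -13, -12, 4, -27]
R4 ← R4 − (4)·R1: [0, -10, 14, 14, -10, 28]
R5 ← R5 − (2)·R1: [0, -1, 11, 8, -4, 25]
R6 ← R6 − (6)·R1: [0, -7, 13, 12, -8, 27]
R3 ← R3 − (11/2)·R2: [0, 0, -24, -34, 70, -38]
R4 ← R4 + (5)·R2: [0, 0, 24, 34, -70, 38]
R5 ← R5 + (1/2)·R2: [0, 0, 12, 10, -10, 26]
R6 ← R6 + (7/2)·R2: [0, 0, 20, 26, -50, 34]
R4 ← R4 + R3: [0, 0, 0, 0, 0, 0]
R5 ← R5 + (1/2)·R3: [0, 0, 0, -7, 25, 7]
R6 ← R6 + (5/6)·R3: [0, 0, 0, -7/3, 25/3, 7/3]
Swap R4 ↔ R5
R6 ← R6 − (1/3)·R4: [0, 0, 0, 0, 0, 0]
The echelon form has 4 nonzero rows, and every pivot lies in the first 5 columns, so rank(B) = rank([B|b]) = 4.
The system is consistent.
rank = 4 < 5 unknowns, so there are infinitely many solutions.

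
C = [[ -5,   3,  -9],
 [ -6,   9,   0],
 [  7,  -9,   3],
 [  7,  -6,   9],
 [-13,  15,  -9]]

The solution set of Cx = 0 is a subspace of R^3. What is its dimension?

Row reduce to echelon form.
R2 ← R2 − (6/5)·R1: [0, 27/5, 54/5]
R3 ← R3 + (7/5)·R1: [0, -24/5, -48/5]
R4 ← R4 + (7/5)·R1: [0, -9/5, -18/5]
R5 ← R5 − (13/5)·R1: [0, 36/5, 72/5]
R3 ← R3 + (8/9)·R2: [0, 0, 0]
R4 ← R4 + (1/3)·R2: [0, 0, 0]
R5 ← R5 − (4/3)·R2: [0, 0, 0]
2 nonzero rows, so rank(C) = 2.
C has 3 columns; by rank–nullity, nullity = 3 − 2 = 1.

1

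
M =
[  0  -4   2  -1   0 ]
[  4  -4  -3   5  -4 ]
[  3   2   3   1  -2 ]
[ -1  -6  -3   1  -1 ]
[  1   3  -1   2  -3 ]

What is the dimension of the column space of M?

5

Row reduce to echelon form.
Swap R1 ↔ R2
R3 ← R3 − (3/4)·R1: [0, 5, 21/4, -11/4, 1]
R4 ← R4 + (1/4)·R1: [0, -7, -15/4, 9/4, -2]
R5 ← R5 − (1/4)·R1: [0, 4, -1/4, 3/4, -2]
R3 ← R3 + (5/4)·R2: [0, 0, 31/4, -4, 1]
R4 ← R4 − (7/4)·R2: [0, 0, -29/4, 4, -2]
R5 ← R5 + R2: [0, 0, 7/4, -1/4, -2]
R4 ← R4 + (29/31)·R3: [0, 0, 0, 8/31, -33/31]
R5 ← R5 − (7/31)·R3: [0, 0, 0, 81/124, -69/31]
R5 ← R5 − (81/32)·R4: [0, 0, 0, 0, 15/32]
Echelon form has 5 nonzero rows, so rank(M) = 5.
The column space has dimension equal to the rank: 5.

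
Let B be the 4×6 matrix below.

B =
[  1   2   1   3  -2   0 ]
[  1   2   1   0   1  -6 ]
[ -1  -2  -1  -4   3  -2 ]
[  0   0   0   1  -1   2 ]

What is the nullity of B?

Row reduce to echelon form.
R2 ← R2 − R1: [0, 0, 0, -3, 3, -6]
R3 ← R3 + R1: [0, 0, 0, -1, 1, -2]
R3 ← R3 − (1/3)·R2: [0, 0, 0, 0, 0, 0]
R4 ← R4 + (1/3)·R2: [0, 0, 0, 0, 0, 0]
2 nonzero rows, so rank(B) = 2.
B has 6 columns; by rank–nullity, nullity = 6 − 2 = 4.

4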